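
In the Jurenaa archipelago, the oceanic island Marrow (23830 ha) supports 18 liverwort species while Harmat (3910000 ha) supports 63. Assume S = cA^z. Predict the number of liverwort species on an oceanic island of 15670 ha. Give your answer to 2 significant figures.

z = ln(63/18) / ln(3910000/23830) = 1.2528 / 5.1003 = 0.2456
c = 18 / 23830^0.2456 = 18 / 11.89 = 1.514
S₃ = 1.514 × 15670^0.2456 = 1.514 × 10.73 ≈ 16.24

16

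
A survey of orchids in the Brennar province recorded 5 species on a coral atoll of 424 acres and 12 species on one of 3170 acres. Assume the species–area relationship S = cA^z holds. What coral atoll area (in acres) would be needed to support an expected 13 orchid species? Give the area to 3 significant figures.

z = ln(12/5) / ln(3170/424) = 0.8755 / 2.0118 = 0.4352
c = 5 / 424^0.4352 = 5 / 13.91 = 0.3594
A = (13/0.3594)^(1/0.4352) ⇒ ln A = ln(36.17)/0.4352 = 8.2454
A = e^8.2454 ≈ 3810 acres

3810 acres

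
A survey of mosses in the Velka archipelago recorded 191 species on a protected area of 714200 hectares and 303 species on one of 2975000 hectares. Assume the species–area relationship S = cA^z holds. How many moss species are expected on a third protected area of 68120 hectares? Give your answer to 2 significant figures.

89

z = ln(303/191) / ln(2975000/714200) = 0.4615 / 1.4268 = 0.3234
c = 191 / 714200^0.3234 = 191 / 78.2 = 2.442
S₃ = 2.442 × 68120^0.3234 = 2.442 × 36.57 ≈ 89.33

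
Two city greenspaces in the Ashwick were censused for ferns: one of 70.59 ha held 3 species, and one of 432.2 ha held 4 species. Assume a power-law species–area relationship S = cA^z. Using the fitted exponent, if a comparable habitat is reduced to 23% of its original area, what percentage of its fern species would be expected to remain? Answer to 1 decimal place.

79.2%

z = ln(4/3) / ln(432.2/70.59) = 0.2877 / 1.8120 = 0.1588
S_new/S_old = (A_new/A_old)^z = 0.23^0.1588 = exp(0.1588 × -1.4697) = 0.7919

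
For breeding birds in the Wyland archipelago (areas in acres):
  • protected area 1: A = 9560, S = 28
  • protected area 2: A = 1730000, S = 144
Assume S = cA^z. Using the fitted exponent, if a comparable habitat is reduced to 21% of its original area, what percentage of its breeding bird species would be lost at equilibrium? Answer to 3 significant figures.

38.8%

z = ln(144/28) / ln(1730000/9560) = 1.6376 / 5.1983 = 0.3150
S_new/S_old = (A_new/A_old)^z = 0.21^0.3150 = exp(0.3150 × -1.5606) = 0.6116
Fraction lost = 1 − 0.6116 = 0.3884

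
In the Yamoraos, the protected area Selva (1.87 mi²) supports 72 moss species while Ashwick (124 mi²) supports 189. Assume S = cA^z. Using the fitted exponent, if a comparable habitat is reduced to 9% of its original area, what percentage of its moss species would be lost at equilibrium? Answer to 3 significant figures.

42.5%

z = ln(189/72) / ln(124/1.87) = 0.9651 / 4.1943 = 0.2301
S_new/S_old = (A_new/A_old)^z = 0.09^0.2301 = exp(0.2301 × -2.4079) = 0.5746
Fraction lost = 1 − 0.5746 = 0.4254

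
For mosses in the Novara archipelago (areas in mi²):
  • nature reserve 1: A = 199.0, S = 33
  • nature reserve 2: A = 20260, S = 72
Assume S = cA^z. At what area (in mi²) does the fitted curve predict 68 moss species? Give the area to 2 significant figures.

14000 mi²

z = ln(72/33) / ln(20260/199) = 0.7802 / 4.6231 = 0.1688
c = 33 / 199^0.1688 = 33 / 2.443 = 13.51
A = (68/13.51)^(1/0.1688) ⇒ ln A = ln(5.034)/0.1688 = 9.5777
A = e^9.5777 ≈ 14439 mi²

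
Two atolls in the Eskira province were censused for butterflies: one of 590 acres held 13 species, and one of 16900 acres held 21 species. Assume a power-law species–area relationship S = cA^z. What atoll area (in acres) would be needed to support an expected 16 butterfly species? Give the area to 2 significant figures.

2500 acres

z = ln(21/13) / ln(16900/590) = 0.4796 / 3.3549 = 0.1429
c = 13 / 590^0.1429 = 13 / 2.489 = 5.222
A = (16/5.222)^(1/0.1429) ⇒ ln A = ln(3.064)/0.1429 = 7.8327
A = e^7.8327 ≈ 2522 acres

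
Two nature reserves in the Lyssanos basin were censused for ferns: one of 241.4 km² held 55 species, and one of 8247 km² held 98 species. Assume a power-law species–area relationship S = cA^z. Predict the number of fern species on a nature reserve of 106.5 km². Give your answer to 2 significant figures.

48

z = ln(98/55) / ln(8247/241.4) = 0.5776 / 3.5311 = 0.1636
c = 55 / 241.4^0.1636 = 55 / 2.453 = 22.42
S₃ = 22.42 × 106.5^0.1636 = 22.42 × 2.146 ≈ 48.11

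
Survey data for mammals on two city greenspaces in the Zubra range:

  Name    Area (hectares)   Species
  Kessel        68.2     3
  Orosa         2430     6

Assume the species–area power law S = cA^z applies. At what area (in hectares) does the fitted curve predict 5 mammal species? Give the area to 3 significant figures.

949 hectares

z = ln(6/3) / ln(2430/68.2) = 0.6931 / 3.5732 = 0.1940
c = 3 / 68.2^0.1940 = 3 / 2.268 = 1.322
A = (5/1.322)^(1/0.1940) ⇒ ln A = ln(3.781)/0.1940 = 6.8558
A = e^6.8558 ≈ 949.3 hectares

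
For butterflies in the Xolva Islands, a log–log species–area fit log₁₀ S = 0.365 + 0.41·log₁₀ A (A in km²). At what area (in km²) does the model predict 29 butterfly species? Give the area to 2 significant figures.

470 km²

29 = 2.317 × A^0.41  ⇒  A^0.41 = 29/2.317 = 12.51
ln A = ln(12.51) / 0.41 = 2.5269 / 0.41 = 6.1631
A = e^6.1631 ≈ 474.9 km²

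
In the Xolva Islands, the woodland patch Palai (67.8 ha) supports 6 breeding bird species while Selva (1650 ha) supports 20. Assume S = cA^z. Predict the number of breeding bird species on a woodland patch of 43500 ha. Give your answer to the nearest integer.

z = ln(20/6) / ln(1650/67.8) = 1.2040 / 3.1920 = 0.3772
c = 6 / 67.8^0.3772 = 6 / 4.906 = 1.223
S₃ = 1.223 × 43500^0.3772 = 1.223 × 56.18 ≈ 68.71

69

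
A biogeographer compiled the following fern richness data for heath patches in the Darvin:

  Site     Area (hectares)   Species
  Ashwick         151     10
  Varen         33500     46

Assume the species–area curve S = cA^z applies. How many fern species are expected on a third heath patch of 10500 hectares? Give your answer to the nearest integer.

33

z = ln(46/10) / ln(33500/151) = 1.5261 / 5.4020 = 0.2825
c = 10 / 151^0.2825 = 10 / 4.126 = 2.424
S₃ = 2.424 × 10500^0.2825 = 2.424 × 13.68 ≈ 33.15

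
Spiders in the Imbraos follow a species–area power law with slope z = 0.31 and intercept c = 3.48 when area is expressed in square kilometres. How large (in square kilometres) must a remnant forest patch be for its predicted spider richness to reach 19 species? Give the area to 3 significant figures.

19 = 3.48 × A^0.31  ⇒  A^0.31 = 19/3.48 = 5.46
ln A = ln(5.46) / 0.31 = 1.6974 / 0.31 = 5.4755
A = e^5.4755 ≈ 238.8 square kilometres

239 square kilometres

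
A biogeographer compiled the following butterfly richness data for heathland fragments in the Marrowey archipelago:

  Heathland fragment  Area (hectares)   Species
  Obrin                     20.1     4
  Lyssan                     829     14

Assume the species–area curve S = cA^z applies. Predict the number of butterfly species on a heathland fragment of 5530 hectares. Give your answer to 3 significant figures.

26.5

z = ln(14/4) / ln(829/20.1) = 1.2528 / 3.7195 = 0.3368
c = 4 / 20.1^0.3368 = 4 / 2.747 = 1.456
S₃ = 1.456 × 5530^0.3368 = 1.456 × 18.22 ≈ 26.53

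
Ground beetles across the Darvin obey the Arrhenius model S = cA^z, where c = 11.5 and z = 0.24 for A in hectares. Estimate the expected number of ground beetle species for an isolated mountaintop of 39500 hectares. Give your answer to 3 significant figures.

146

S = 11.5 × 39500^0.24
ln S = ln 11.5 + 0.24 × ln 39500 = 2.4423 + 0.24 × 10.5841 = 4.9825
S = e^4.9825 ≈ 145.8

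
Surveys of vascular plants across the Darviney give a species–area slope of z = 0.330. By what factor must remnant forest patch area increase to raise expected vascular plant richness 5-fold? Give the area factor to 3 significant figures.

131

(A₂/A₁)^0.33 = 5, so A₂/A₁ = 5^(1/0.33) = 5^3.03
ln(A₂/A₁) = ln 5 / 0.33 = 1.6094 / 0.33 = 4.8771
A₂/A₁ = e^4.8771 ≈ 131.2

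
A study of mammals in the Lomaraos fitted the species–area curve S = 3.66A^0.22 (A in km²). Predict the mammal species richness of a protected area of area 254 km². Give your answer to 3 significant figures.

S = 3.66 × 254^0.22
ln S = ln 3.66 + 0.22 × ln 254 = 1.2975 + 0.22 × 5.5373 = 2.5157
S = e^2.5157 ≈ 12.37

12.4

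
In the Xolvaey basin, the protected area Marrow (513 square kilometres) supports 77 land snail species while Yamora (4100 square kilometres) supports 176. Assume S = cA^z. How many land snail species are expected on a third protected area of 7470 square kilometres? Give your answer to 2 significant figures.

z = ln(176/77) / ln(4100/513) = 0.8267 / 2.0785 = 0.3977
c = 77 / 513^0.3977 = 77 / 11.96 = 6.436
S₃ = 6.436 × 7470^0.3977 = 6.436 × 34.72 ≈ 223.4

220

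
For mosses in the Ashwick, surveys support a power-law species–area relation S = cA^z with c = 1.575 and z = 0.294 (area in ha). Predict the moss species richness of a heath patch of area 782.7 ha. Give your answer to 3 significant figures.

S = 1.575 × 782.7^0.294 = 1.575 × 7.091 ≈ 11.17

11.2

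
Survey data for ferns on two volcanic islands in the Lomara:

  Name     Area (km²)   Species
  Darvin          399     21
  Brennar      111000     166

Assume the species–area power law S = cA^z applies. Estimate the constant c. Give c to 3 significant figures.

z = ln(S₂/S₁) / ln(A₂/A₁) = ln(166/21) / ln(111000/399) = 2.0675 / 5.6283 = 0.3673
c = S₁ / A₁^z = 21 / 399^0.3673 = 21 / 9.024 = 2.327

2.33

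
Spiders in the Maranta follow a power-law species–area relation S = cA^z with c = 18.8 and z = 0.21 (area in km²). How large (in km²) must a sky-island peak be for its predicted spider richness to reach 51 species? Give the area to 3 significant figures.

51 = 18.8 × A^0.21  ⇒  A^0.21 = 51/18.8 = 2.713
ln A = ln(2.713) / 0.21 = 0.9980 / 0.21 = 4.7522
A = e^4.7522 ≈ 115.8 km²

116 km²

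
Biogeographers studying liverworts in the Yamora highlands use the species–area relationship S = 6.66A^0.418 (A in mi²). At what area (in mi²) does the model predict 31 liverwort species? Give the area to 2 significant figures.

31 = 6.66 × A^0.418  ⇒  A^0.418 = 31/6.66 = 4.655
ln A = ln(4.655) / 0.418 = 1.5379 / 0.418 = 3.6791
A = e^3.6791 ≈ 39.61 mi²

40 mi²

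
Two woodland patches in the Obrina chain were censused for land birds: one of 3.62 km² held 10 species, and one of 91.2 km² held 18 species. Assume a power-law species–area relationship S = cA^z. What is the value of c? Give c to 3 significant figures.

z = ln(S₂/S₁) / ln(A₂/A₁) = ln(18/10) / ln(91.2/3.62) = 0.5878 / 3.2266 = 0.1822
c = S₁ / A₁^z = 10 / 3.62^0.1822 = 10 / 1.264 = 7.911

7.91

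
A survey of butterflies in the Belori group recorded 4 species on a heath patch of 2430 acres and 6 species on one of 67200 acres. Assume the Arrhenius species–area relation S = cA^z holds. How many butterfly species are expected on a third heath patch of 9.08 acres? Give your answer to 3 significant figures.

2.02

z = ln(6/4) / ln(67200/2430) = 0.4055 / 3.3198 = 0.1221
c = 4 / 2430^0.1221 = 4 / 2.591 = 1.544
S₃ = 1.544 × 9.08^0.1221 = 1.544 × 1.309 ≈ 2.021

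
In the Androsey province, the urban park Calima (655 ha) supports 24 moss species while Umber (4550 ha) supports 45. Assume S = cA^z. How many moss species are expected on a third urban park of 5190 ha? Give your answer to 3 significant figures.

z = ln(45/24) / ln(4550/655) = 0.6286 / 1.9382 = 0.3243
c = 24 / 655^0.3243 = 24 / 8.191 = 2.93
S₃ = 2.93 × 5190^0.3243 = 2.93 × 16.03 ≈ 46.96

47.0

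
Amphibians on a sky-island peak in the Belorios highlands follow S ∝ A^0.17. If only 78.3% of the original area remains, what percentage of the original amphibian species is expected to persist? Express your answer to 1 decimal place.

95.9%

S_new/S_old = (A_new/A_old)^z = 0.783^0.17
= exp(0.17 × ln 0.783) = exp(0.17 × -0.2446) = exp(-0.0416) ≈ 0.9593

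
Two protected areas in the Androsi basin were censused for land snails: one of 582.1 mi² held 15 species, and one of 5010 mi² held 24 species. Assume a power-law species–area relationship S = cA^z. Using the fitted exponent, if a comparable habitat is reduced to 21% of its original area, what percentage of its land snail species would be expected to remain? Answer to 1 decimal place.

z = ln(24/15) / ln(5010/582.1) = 0.4700 / 2.1525 = 0.2183
S_new/S_old = (A_new/A_old)^z = 0.21^0.2183 = exp(0.2183 × -1.5606) = 0.7112

71.1%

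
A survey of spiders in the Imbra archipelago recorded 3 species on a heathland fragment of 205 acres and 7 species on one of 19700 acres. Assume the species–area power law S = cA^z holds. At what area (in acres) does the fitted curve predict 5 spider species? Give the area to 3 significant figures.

3210 acres

z = ln(7/3) / ln(19700/205) = 0.8473 / 4.5654 = 0.1856
c = 3 / 205^0.1856 = 3 / 2.686 = 1.117
A = (5/1.117)^(1/0.1856) ⇒ ln A = ln(4.476)/0.1856 = 8.0754
A = e^8.0754 ≈ 3214 acres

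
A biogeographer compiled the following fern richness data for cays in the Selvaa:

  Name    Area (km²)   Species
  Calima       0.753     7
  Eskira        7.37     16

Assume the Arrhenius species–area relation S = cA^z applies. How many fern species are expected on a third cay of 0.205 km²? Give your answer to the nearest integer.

z = ln(16/7) / ln(7.37/0.753) = 0.8267 / 2.2811 = 0.3624
c = 7 / 0.753^0.3624 = 7 / 0.9023 = 7.758
S₃ = 7.758 × 0.205^0.3624 = 7.758 × 0.5631 ≈ 4.368

4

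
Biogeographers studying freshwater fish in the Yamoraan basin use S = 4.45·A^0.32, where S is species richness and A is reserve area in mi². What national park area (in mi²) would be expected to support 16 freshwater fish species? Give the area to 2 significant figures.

16 = 4.45 × A^0.32  ⇒  A^0.32 = 16/4.45 = 3.596
ln A = ln(3.596) / 0.32 = 1.2797 / 0.32 = 3.9990
A = e^3.9990 ≈ 54.54 mi²

55 mi²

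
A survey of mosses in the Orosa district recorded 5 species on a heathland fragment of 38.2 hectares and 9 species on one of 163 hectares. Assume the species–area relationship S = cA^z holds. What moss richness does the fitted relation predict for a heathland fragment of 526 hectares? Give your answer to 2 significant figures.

z = ln(9/5) / ln(163/38.2) = 0.5878 / 1.4509 = 0.4051
c = 5 / 38.2^0.4051 = 5 / 4.374 = 1.143
S₃ = 1.143 × 526^0.4051 = 1.143 × 12.66 ≈ 14.47

14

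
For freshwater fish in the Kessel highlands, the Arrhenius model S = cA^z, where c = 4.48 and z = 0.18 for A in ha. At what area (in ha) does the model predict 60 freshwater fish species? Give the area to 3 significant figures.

60 = 4.48 × A^0.18  ⇒  A^0.18 = 60/4.48 = 13.39
ln A = ln(13.39) / 0.18 = 2.5947 / 0.18 = 14.4151
A = e^14.4151 ≈ 1821406 ha

1820000 ha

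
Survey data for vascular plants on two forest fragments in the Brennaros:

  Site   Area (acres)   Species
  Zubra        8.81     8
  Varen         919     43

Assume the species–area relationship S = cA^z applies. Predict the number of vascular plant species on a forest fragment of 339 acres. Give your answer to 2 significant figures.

z = ln(43/8) / ln(919/8.81) = 1.6818 / 4.6474 = 0.3619
c = 8 / 8.81^0.3619 = 8 / 2.198 = 3.64
S₃ = 3.64 × 339^0.3619 = 3.64 × 8.234 ≈ 29.97

30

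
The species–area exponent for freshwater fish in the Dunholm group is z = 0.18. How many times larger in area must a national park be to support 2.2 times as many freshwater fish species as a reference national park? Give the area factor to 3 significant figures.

79.9

(A₂/A₁)^0.18 = 2.2, so A₂/A₁ = 2.2^(1/0.18) = 2.2^5.556
ln(A₂/A₁) = ln 2.2 / 0.18 = 0.7885 / 0.18 = 4.3803
A₂/A₁ = e^4.3803 ≈ 79.86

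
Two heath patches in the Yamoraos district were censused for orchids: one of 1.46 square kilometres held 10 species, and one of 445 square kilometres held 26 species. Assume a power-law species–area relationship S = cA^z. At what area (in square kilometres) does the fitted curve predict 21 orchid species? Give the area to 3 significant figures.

z = ln(26/10) / ln(445/1.46) = 0.9555 / 5.7196 = 0.1671
c = 10 / 1.46^0.1671 = 10 / 1.065 = 9.387
A = (21/9.387)^(1/0.1671) ⇒ ln A = ln(2.237)/0.1671 = 4.8196
A = e^4.8196 ≈ 123.9 square kilometres

124 square kilometres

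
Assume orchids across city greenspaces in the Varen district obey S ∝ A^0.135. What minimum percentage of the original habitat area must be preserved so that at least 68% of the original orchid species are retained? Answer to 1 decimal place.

5.7%

Need (A_new/A_old)^0.135 = 0.68, so A_new/A_old = 0.68^(1/0.135) = 0.68^7.407
ln(A_new/A_old) = ln 0.68 / 0.135 = -0.3857 / 0.135 = -2.8568
A_new/A_old = e^-2.8568 ≈ 0.05745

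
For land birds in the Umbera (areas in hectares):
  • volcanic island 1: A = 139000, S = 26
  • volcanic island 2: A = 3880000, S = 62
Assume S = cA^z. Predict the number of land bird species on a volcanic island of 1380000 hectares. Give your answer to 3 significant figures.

z = ln(62/26) / ln(3880000/139000) = 0.8690 / 3.3291 = 0.2610
c = 26 / 139000^0.2610 = 26 / 22.01 = 1.181
S₃ = 1.181 × 1380000^0.2610 = 1.181 × 40.06 ≈ 47.34

47.3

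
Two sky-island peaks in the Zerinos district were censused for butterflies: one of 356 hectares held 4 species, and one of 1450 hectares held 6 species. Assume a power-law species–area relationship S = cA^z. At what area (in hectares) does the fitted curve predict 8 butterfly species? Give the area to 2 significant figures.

3900 hectares

z = ln(6/4) / ln(1450/356) = 0.4055 / 1.4044 = 0.2887
c = 4 / 356^0.2887 = 4 / 5.453 = 0.7335
A = (8/0.7335)^(1/0.2887) ⇒ ln A = ln(10.91)/0.2887 = 8.2757
A = e^8.2757 ≈ 3927 hectares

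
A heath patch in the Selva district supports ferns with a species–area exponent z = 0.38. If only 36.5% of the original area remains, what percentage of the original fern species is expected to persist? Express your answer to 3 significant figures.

68.2%

S_new/S_old = (A_new/A_old)^z = 0.365^0.38
= exp(0.38 × ln 0.365) = exp(0.38 × -1.0079) = exp(-0.3830) ≈ 0.6818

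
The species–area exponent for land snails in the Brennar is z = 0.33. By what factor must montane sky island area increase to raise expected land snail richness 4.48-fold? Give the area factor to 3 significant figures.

94.1

(A₂/A₁)^0.33 = 4.48, so A₂/A₁ = 4.48^(1/0.33) = 4.48^3.03
ln(A₂/A₁) = ln 4.48 / 0.33 = 1.4996 / 0.33 = 4.5443
A₂/A₁ = e^4.5443 ≈ 94.1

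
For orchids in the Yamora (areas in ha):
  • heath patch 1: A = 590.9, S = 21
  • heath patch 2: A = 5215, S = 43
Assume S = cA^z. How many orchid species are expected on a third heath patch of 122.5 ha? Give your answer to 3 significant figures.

z = ln(43/21) / ln(5215/590.9) = 0.7167 / 2.1776 = 0.3291
c = 21 / 590.9^0.3291 = 21 / 8.168 = 2.571
S₃ = 2.571 × 122.5^0.3291 = 2.571 × 4.867 ≈ 12.51

12.5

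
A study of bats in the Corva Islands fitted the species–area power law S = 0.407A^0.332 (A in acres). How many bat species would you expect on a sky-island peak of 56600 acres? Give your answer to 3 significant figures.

15.4

S = 0.407 × 56600^0.332 = 0.407 × 37.84 ≈ 15.4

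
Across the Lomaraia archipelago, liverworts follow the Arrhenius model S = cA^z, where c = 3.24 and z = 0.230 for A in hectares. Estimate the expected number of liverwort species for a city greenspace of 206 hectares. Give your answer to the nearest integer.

S = 3.24 × 206^0.23 = 3.24 × 3.406 ≈ 11.03

11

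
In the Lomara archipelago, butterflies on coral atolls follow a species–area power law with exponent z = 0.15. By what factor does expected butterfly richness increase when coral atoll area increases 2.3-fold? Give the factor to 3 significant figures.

S₂/S₁ = (A₂/A₁)^z = 2.3^0.15
ln(S₂/S₁) = 0.15 × ln 2.3 = 0.15 × 0.8329 = 0.1249
S₂/S₁ = e^0.1249 ≈ 1.133

1.13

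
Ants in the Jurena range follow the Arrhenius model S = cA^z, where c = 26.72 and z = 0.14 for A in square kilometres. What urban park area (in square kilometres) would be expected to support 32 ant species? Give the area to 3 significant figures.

3.63 square kilometres

32 = 26.72 × A^0.14  ⇒  A^0.14 = 32/26.72 = 1.198
ln A = ln(1.198) / 0.14 = 0.1803 / 0.14 = 1.2880
A = e^1.2880 ≈ 3.626 square kilometres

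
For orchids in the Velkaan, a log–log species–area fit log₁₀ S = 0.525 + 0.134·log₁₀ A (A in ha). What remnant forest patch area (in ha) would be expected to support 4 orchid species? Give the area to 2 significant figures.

4 = 3.35 × A^0.134  ⇒  A^0.134 = 4/3.35 = 1.194
ln A = ln(1.194) / 0.134 = 0.1774 / 0.134 = 1.3242
A = e^1.3242 ≈ 3.759 ha

3.8 ha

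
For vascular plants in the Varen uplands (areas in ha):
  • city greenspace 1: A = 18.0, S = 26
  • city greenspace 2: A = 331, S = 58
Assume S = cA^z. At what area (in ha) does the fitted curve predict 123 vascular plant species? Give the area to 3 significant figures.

z = ln(58/26) / ln(331/18) = 0.8023 / 2.9117 = 0.2756
c = 26 / 18^0.2756 = 26 / 2.218 = 11.72
A = (123/11.72)^(1/0.2756) ⇒ ln A = ln(10.49)/0.2756 = 8.5302
A = e^8.5302 ≈ 5066 ha

5070 ha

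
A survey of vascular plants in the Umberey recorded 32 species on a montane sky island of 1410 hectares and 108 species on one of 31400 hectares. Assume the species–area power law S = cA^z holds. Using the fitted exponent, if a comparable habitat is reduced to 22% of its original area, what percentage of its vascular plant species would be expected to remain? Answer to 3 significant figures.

z = ln(108/32) / ln(31400/1410) = 1.2164 / 3.1032 = 0.3920
S_new/S_old = (A_new/A_old)^z = 0.22^0.3920 = exp(0.3920 × -1.5141) = 0.5524

55.2%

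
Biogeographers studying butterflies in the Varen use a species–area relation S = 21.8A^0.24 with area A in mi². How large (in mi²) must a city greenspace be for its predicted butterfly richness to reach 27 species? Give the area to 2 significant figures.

27 = 21.8 × A^0.24  ⇒  A^0.24 = 27/21.8 = 1.239
ln A = ln(1.239) / 0.24 = 0.2139 / 0.24 = 0.8914
A = e^0.8914 ≈ 2.438 mi²

2.4 mi²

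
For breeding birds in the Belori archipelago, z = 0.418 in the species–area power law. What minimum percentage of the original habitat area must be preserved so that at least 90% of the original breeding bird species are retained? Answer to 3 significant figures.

Need (A_new/A_old)^0.418 = 0.9, so A_new/A_old = 0.9^(1/0.418) = 0.9^2.392
ln(A_new/A_old) = ln 0.9 / 0.418 = -0.1054 / 0.418 = -0.2521
A_new/A_old = e^-0.2521 ≈ 0.7772

77.7%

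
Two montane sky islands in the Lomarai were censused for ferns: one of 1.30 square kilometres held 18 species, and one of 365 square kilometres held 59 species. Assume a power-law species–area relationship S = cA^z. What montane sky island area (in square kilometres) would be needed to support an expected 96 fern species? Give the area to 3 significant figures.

z = ln(59/18) / ln(365/1.3) = 1.1872 / 5.6375 = 0.2106
c = 18 / 1.3^0.2106 = 18 / 1.057 = 17.03
A = (96/17.03)^(1/0.2106) ⇒ ln A = ln(5.636)/0.2106 = 8.2116
A = e^8.2116 ≈ 3684 square kilometres

3680 square kilometres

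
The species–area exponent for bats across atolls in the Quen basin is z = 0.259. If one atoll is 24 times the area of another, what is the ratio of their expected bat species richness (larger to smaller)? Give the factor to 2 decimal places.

2.28

S₂/S₁ = (A₂/A₁)^z = 24^0.259
ln(S₂/S₁) = 0.259 × ln 24 = 0.259 × 3.1781 = 0.8231
S₂/S₁ = e^0.8231 ≈ 2.278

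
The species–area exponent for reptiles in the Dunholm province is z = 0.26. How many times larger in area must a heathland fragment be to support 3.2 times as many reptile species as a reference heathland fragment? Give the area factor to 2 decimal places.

(A₂/A₁)^0.26 = 3.2, so A₂/A₁ = 3.2^(1/0.26) = 3.2^3.846
ln(A₂/A₁) = ln 3.2 / 0.26 = 1.1632 / 0.26 = 4.4737
A₂/A₁ = e^4.4737 ≈ 87.68

87.68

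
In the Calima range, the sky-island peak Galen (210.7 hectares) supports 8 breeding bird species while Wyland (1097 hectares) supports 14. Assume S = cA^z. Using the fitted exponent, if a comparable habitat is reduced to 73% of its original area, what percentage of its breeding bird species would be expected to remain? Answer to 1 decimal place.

z = ln(14/8) / ln(1097/210.7) = 0.5596 / 1.6499 = 0.3392
S_new/S_old = (A_new/A_old)^z = 0.73^0.3392 = exp(0.3392 × -0.3147) = 0.8988

89.9%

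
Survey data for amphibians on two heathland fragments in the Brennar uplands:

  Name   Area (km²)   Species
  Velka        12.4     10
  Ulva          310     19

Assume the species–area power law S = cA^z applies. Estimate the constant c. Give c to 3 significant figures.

z = ln(S₂/S₁) / ln(A₂/A₁) = ln(19/10) / ln(310/12.4) = 0.6419 / 3.2189 = 0.1994
c = S₁ / A₁^z = 10 / 12.4^0.1994 = 10 / 1.652 = 6.053

6.05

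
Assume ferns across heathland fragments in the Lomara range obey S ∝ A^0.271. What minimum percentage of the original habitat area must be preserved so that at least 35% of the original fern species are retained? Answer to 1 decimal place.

2.1%

Need (A_new/A_old)^0.271 = 0.35, so A_new/A_old = 0.35^(1/0.271) = 0.35^3.69
ln(A_new/A_old) = ln 0.35 / 0.271 = -1.0498 / 0.271 = -3.8739
A_new/A_old = e^-3.8739 ≈ 0.02078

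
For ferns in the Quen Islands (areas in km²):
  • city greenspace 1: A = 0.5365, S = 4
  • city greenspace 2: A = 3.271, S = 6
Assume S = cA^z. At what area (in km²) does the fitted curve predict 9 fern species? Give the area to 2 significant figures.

20 km²

z = ln(6/4) / ln(3.271/0.5365) = 0.4055 / 1.8078 = 0.2243
c = 4 / 0.5365^0.2243 = 4 / 0.8697 = 4.6
A = (9/4.6)^(1/0.2243) ⇒ ln A = ln(1.957)/0.2243 = 2.9929
A = e^2.9929 ≈ 19.94 km²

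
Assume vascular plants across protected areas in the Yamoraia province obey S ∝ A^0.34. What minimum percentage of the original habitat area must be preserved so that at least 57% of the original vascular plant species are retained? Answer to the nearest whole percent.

Need (A_new/A_old)^0.34 = 0.57, so A_new/A_old = 0.57^(1/0.34) = 0.57^2.941
ln(A_new/A_old) = ln 0.57 / 0.34 = -0.5621 / 0.34 = -1.6533
A_new/A_old = e^-1.6533 ≈ 0.1914

19%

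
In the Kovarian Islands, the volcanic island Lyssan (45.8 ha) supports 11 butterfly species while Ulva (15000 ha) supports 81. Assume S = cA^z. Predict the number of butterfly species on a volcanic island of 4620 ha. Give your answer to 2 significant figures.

z = ln(81/11) / ln(15000/45.8) = 1.9966 / 5.7915 = 0.3447
c = 11 / 45.8^0.3447 = 11 / 3.737 = 2.943
S₃ = 2.943 × 4620^0.3447 = 2.943 × 18.34 ≈ 53.97

54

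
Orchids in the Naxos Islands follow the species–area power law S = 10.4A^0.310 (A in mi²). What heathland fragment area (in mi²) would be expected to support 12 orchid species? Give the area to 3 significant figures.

1.59 mi²

12 = 10.4 × A^0.31  ⇒  A^0.31 = 12/10.4 = 1.154
ln A = ln(1.154) / 0.31 = 0.1431 / 0.31 = 0.4616
A = e^0.4616 ≈ 1.587 mi²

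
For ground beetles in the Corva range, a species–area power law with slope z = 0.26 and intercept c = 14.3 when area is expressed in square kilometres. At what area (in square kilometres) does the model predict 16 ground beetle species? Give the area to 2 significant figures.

16 = 14.3 × A^0.26  ⇒  A^0.26 = 16/14.3 = 1.119
ln A = ln(1.119) / 0.26 = 0.1123 / 0.26 = 0.4320
A = e^0.4320 ≈ 1.54 square kilometres

1.5 square kilometres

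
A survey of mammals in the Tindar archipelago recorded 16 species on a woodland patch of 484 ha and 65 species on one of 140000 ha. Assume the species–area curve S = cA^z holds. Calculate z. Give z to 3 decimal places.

0.247

Taking logs: ln S = ln c + z ln A, so z = (ln S₂ − ln S₁)/(ln A₂ − ln A₁).
z = ln(65/16) / ln(140000/484) = ln(4.062) / ln(289.3) = 1.4018 / 5.6673 = 0.2473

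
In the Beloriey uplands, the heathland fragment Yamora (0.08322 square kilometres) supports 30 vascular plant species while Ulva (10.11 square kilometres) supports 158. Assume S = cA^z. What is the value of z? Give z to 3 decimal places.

0.346

Taking logs: ln S = ln c + z ln A, so z = (ln S₂ − ln S₁)/(ln A₂ − ln A₁).
z = ln(158/30) / ln(10.11/0.08322) = ln(5.267) / ln(121.5) = 1.6614 / 4.7998 = 0.3461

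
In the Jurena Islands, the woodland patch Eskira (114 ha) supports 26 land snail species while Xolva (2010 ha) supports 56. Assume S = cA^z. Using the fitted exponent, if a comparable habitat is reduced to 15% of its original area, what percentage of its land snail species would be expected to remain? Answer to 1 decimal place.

z = ln(56/26) / ln(2010/114) = 0.7673 / 2.8697 = 0.2674
S_new/S_old = (A_new/A_old)^z = 0.15^0.2674 = exp(0.2674 × -1.8971) = 0.6022

60.2%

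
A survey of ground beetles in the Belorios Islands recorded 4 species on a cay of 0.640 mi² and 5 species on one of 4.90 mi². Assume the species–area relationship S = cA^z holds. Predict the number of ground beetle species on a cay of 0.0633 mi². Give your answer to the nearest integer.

z = ln(5/4) / ln(4.9/0.64) = 0.2231 / 2.0355 = 0.1096
c = 4 / 0.64^0.1096 = 4 / 0.9523 = 4.201
S₃ = 4.201 × 0.0633^0.1096 = 4.201 × 0.7389 ≈ 3.104

3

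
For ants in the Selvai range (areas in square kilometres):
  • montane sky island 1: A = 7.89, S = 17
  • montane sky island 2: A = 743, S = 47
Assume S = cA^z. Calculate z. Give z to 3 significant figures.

Taking logs: ln S = ln c + z ln A, so z = (ln S₂ − ln S₁)/(ln A₂ − ln A₁).
z = ln(47/17) / ln(743/7.89) = ln(2.765) / ln(94.17) = 1.0169 / 4.5451 = 0.2237

0.224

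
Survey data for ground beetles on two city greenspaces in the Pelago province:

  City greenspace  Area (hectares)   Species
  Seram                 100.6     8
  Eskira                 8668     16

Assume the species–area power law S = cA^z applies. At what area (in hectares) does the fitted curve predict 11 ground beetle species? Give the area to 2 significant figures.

z = ln(16/8) / ln(8668/100.6) = 0.6931 / 4.4562 = 0.1555
c = 8 / 100.6^0.1555 = 8 / 2.049 = 3.905
A = (11/3.905)^(1/0.1555) ⇒ ln A = ln(2.817)/0.1555 = 6.6585
A = e^6.6585 ≈ 779.4 hectares

780 hectares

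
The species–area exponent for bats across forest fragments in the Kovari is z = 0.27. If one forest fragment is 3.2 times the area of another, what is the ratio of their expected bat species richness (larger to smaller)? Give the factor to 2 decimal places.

1.37

S₂/S₁ = (A₂/A₁)^z = 3.2^0.27
ln(S₂/S₁) = 0.27 × ln 3.2 = 0.27 × 1.1632 = 0.3141
S₂/S₁ = e^0.3141 ≈ 1.369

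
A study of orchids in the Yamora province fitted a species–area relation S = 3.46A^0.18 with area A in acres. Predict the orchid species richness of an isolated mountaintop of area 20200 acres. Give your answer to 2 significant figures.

S = 3.46 × 20200^0.18
ln S = ln 3.46 + 0.18 × ln 20200 = 1.2413 + 0.18 × 9.9134 = 3.0257
S = e^3.0257 ≈ 20.61

21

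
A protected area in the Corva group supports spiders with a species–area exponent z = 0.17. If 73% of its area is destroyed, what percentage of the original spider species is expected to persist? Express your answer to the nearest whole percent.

S_new/S_old = (A_new/A_old)^z = 0.27^0.17
= exp(0.17 × ln 0.27) = exp(0.17 × -1.3093) = exp(-0.2226) ≈ 0.8004

80%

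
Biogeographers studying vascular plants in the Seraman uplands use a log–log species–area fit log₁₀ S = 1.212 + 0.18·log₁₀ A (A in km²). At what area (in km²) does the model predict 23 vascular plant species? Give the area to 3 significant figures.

6.79 km²

23 = 16.29 × A^0.18  ⇒  A^0.18 = 23/16.29 = 1.412
ln A = ln(1.412) / 0.18 = 0.3448 / 0.18 = 1.9153
A = e^1.9153 ≈ 6.789 km²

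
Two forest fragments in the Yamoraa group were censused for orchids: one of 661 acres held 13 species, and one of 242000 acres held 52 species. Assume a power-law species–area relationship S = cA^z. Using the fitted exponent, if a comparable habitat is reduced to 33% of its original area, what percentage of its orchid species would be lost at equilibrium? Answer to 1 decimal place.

22.9%

z = ln(52/13) / ln(242000/661) = 1.3863 / 5.9029 = 0.2348
S_new/S_old = (A_new/A_old)^z = 0.33^0.2348 = exp(0.2348 × -1.1087) = 0.7708
Fraction lost = 1 − 0.7708 = 0.2292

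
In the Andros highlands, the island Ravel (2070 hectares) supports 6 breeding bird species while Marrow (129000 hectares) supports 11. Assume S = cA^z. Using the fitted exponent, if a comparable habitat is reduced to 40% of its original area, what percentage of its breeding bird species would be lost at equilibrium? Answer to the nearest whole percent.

z = ln(11/6) / ln(129000/2070) = 0.6061 / 4.1323 = 0.1467
S_new/S_old = (A_new/A_old)^z = 0.4^0.1467 = exp(0.1467 × -0.9163) = 0.8742
Fraction lost = 1 − 0.8742 = 0.1258

13%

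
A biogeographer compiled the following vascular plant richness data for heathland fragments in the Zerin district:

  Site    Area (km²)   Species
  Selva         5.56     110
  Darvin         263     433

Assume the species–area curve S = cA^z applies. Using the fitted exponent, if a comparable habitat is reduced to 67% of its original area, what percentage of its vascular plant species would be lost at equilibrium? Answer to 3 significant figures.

13.3%

z = ln(433/110) / ln(263/5.56) = 1.3703 / 3.8566 = 0.3553
S_new/S_old = (A_new/A_old)^z = 0.67^0.3553 = exp(0.3553 × -0.4005) = 0.8674
Fraction lost = 1 − 0.8674 = 0.1326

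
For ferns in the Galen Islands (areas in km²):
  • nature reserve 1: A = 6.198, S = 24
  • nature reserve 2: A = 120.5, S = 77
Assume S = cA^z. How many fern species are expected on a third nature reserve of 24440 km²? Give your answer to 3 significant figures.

621

z = ln(77/24) / ln(120.5/6.198) = 1.1658 / 2.9674 = 0.3928
c = 24 / 6.198^0.3928 = 24 / 2.048 = 11.72
S₃ = 11.72 × 24440^0.3928 = 11.72 × 52.95 ≈ 620.6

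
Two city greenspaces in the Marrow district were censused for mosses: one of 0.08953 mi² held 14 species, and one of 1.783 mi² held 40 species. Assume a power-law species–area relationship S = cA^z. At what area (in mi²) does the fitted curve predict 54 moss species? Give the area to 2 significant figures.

4.2 mi²

z = ln(40/14) / ln(1.783/0.08953) = 1.0498 / 2.9915 = 0.3509
c = 14 / 0.08953^0.3509 = 14 / 0.4288 = 32.65
A = (54/32.65)^(1/0.3509) ⇒ ln A = ln(1.654)/0.3509 = 1.4334
A = e^1.4334 ≈ 4.193 mi²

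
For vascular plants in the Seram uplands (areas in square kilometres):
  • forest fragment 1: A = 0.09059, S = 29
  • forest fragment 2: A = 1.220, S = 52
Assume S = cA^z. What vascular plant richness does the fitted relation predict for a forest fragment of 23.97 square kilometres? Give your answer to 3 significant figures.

101

z = ln(52/29) / ln(1.22/0.09059) = 0.5839 / 2.6003 = 0.2246
c = 29 / 0.09059^0.2246 = 29 / 0.5832 = 49.73
S₃ = 49.73 × 23.97^0.2246 = 49.73 × 2.041 ≈ 101.5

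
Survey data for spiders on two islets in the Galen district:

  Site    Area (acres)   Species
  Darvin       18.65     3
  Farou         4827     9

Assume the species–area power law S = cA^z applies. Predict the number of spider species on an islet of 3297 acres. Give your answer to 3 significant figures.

8.35

z = ln(9/3) / ln(4827/18.65) = 1.0986 / 5.5561 = 0.1977
c = 3 / 18.65^0.1977 = 3 / 1.783 = 1.682
S₃ = 1.682 × 3297^0.1977 = 1.682 × 4.962 ≈ 8.347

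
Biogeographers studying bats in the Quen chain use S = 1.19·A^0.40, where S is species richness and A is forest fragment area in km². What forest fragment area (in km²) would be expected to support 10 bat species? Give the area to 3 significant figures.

205 km²

10 = 1.19 × A^0.4  ⇒  A^0.4 = 10/1.19 = 8.403
ln A = ln(8.403) / 0.4 = 2.1286 / 0.4 = 5.3216
A = e^5.3216 ≈ 204.7 km²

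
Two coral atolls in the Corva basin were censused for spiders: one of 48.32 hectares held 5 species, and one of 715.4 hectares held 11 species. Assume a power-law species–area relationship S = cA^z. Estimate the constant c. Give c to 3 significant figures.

z = ln(S₂/S₁) / ln(A₂/A₁) = ln(11/5) / ln(715.4/48.32) = 0.7885 / 2.6950 = 0.2926
c = S₁ / A₁^z = 5 / 48.32^0.2926 = 5 / 3.11 = 1.608

1.61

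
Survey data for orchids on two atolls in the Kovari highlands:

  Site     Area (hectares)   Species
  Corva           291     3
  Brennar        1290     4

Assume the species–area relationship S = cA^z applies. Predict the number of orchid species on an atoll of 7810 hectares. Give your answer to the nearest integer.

6

z = ln(4/3) / ln(1290/291) = 0.2877 / 1.4891 = 0.1932
c = 3 / 291^0.1932 = 3 / 2.992 = 1.003
S₃ = 1.003 × 7810^0.1932 = 1.003 × 5.65 ≈ 5.664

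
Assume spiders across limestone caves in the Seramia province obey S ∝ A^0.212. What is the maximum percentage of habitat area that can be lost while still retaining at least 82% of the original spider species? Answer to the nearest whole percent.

61%

Need (A_new/A_old)^0.212 = 0.82, so A_new/A_old = 0.82^(1/0.212) = 0.82^4.717
ln(A_new/A_old) = ln 0.82 / 0.212 = -0.1985 / 0.212 = -0.9361
A_new/A_old = e^-0.9361 ≈ 0.3922
Fraction that can be lost = 1 − 0.3922 = 0.6078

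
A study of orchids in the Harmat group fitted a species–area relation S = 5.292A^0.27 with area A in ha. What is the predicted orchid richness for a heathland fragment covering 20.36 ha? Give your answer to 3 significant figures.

11.9

S = 5.292 × 20.36^0.27
ln S = ln 5.292 + 0.27 × ln 20.36 = 1.6662 + 0.27 × 3.0136 = 2.4799
S = e^2.4799 ≈ 11.94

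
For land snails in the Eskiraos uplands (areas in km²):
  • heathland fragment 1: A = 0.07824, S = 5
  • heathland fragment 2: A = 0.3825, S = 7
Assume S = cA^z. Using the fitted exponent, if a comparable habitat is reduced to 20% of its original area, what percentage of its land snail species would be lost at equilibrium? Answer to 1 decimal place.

z = ln(7/5) / ln(0.3825/0.07824) = 0.3365 / 1.5869 = 0.2120
S_new/S_old = (A_new/A_old)^z = 0.2^0.2120 = exp(0.2120 × -1.6094) = 0.7109
Fraction lost = 1 − 0.7109 = 0.2891

28.9%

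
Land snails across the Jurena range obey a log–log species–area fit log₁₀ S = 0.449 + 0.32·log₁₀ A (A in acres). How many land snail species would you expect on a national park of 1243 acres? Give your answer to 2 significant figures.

S = 2.812 × 1243^0.32
ln S = ln 2.812 + 0.32 × ln 1243 = 1.0339 + 0.32 × 7.1253 = 3.3140
S = e^3.3140 ≈ 27.49

27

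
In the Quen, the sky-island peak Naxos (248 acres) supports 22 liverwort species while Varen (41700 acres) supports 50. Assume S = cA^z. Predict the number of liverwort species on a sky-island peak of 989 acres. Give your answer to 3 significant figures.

27.5

z = ln(50/22) / ln(41700/248) = 0.8210 / 5.1248 = 0.1602
c = 22 / 248^0.1602 = 22 / 2.419 = 9.096
S₃ = 9.096 × 989^0.1602 = 9.096 × 3.019 ≈ 27.46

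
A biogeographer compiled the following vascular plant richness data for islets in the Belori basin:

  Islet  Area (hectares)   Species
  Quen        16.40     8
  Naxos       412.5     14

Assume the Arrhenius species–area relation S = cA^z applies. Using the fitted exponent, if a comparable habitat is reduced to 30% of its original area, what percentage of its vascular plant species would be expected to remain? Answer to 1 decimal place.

z = ln(14/8) / ln(412.5/16.4) = 0.5596 / 3.2250 = 0.1735
S_new/S_old = (A_new/A_old)^z = 0.3^0.1735 = exp(0.1735 × -1.2040) = 0.8115

81.1%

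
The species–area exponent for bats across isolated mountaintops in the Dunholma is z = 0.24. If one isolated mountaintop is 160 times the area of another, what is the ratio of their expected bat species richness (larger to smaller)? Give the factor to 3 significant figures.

3.38

S₂/S₁ = (A₂/A₁)^z = 160^0.24
ln(S₂/S₁) = 0.24 × ln 160 = 0.24 × 5.0752 = 1.2180
S₂/S₁ = e^1.2180 ≈ 3.381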